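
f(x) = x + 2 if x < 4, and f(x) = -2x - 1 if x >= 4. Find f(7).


7 satisfies x >= 4
f(7) = -15

-15


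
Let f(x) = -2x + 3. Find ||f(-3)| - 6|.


f(-3) = 9
|9| = 9
|9 - 6| = 3

3


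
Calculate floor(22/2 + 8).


22/2 = 11
11 + 8 = 19
floor(19) = 19

19


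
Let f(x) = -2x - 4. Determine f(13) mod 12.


f(13) = -30
-30 mod 12 = 6

6


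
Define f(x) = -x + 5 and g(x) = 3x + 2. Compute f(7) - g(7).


f(7) = -2
g(7) = 23
Difference = -25

-25


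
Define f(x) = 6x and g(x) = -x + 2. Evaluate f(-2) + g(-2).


f(-2) = -12
g(-2) = 4
Sum = -8

-8


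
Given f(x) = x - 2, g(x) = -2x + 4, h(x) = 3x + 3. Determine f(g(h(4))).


h(4) = 15
g(15) = -26
f(-26) = -28

-28


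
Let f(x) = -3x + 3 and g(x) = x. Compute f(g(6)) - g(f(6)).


f(g(6)) = -15
g(f(6)) = -15
Difference = 0

0


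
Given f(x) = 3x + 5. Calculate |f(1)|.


8


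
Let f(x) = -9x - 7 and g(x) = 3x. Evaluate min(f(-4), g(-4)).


f(-4) = 29
g(-4) = -12
min = -12

-12


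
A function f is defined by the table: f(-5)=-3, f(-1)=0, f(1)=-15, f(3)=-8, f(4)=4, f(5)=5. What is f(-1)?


0


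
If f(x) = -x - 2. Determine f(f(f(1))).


-3


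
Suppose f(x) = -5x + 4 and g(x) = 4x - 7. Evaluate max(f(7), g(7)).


f(7) = -31
g(7) = 21
max = 21

21


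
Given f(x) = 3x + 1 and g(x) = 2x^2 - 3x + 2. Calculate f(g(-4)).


g(-4) = 46
f(46) = 139

139


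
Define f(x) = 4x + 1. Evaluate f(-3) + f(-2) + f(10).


f(-3) = -11
f(-2) = -7
f(10) = 41
Sum = 23

23


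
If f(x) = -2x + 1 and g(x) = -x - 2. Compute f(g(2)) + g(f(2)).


f(g(2)) = 9
g(f(2)) = 1
Sum = 10

10


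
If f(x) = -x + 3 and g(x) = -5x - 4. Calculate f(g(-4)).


g(-4) = 16
f(16) = -13

-13


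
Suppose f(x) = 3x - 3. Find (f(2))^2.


f(2) = 3
(3)^2 = 9

9


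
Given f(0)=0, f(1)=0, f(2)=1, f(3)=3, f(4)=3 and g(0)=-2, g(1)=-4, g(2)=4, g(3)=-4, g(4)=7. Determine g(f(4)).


f(4) = 3
g(3) = -4

-4


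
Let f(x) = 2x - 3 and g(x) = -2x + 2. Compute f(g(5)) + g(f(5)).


f(g(5)) = -19
g(f(5)) = -12
Sum = -31

-31


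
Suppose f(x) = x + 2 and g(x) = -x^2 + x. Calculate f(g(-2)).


g(-2) = -6
f(-6) = -4

-4


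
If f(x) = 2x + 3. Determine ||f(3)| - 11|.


f(3) = 9
|9| = 9
|9 - 11| = 2

2


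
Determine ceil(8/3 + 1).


8/3 = 2.6667
2.6667 + 1 = 3.6667
ceil(3.6667) = 4

4


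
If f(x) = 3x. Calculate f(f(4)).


f(4) = 12
f(12) = 36

36


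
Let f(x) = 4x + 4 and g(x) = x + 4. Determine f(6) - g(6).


f(6) = 28
g(6) = 10
Difference = 18

18


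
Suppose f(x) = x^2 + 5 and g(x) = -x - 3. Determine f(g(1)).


g(1) = -4
f(-4) = 1*(-4)^2 + 5 = 21

21


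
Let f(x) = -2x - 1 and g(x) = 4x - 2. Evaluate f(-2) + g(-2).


f(-2) = 3
g(-2) = -10
Sum = -7

-7


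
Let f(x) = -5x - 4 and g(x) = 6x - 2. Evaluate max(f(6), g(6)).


34


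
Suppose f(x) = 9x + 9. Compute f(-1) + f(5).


54


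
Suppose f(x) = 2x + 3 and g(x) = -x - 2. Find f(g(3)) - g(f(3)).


4


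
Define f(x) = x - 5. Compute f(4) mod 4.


f(4) = -1
-1 mod 4 = 3

3


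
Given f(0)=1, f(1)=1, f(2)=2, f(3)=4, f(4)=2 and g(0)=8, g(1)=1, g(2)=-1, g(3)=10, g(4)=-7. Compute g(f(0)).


f(0) = 1
g(1) = 1

1


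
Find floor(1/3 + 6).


1/3 = 0.3333
0.3333 + 6 = 6.3333
floor(6.3333) = 6

6


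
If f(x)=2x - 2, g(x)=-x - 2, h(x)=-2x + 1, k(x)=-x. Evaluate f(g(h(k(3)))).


k(3) = -3
h(-3) = 7
g(7) = -9
f(-9) = -20

-20


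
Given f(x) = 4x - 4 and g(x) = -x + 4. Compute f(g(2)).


g(2) = 2
f(2) = 4

4


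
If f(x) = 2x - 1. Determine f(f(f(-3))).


-31


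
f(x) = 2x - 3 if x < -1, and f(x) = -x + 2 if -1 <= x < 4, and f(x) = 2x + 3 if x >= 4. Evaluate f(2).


2 satisfies -1 <= x < 4
f(2) = 0

0


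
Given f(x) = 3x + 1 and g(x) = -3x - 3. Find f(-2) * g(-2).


f(-2) = -5
g(-2) = 3
Product = -15

-15


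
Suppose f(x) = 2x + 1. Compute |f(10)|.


21


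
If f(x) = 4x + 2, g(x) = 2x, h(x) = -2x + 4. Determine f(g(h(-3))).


h(-3) = 10
g(10) = 20
f(20) = 82

82


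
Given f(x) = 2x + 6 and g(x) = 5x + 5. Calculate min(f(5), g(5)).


f(5) = 16
g(5) = 30
min = 16

16


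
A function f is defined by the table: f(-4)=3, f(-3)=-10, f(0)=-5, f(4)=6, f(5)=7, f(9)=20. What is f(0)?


Reading from the table at x = 0

-5


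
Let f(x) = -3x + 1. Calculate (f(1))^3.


f(1) = -2
(-2)^3 = -8

-8


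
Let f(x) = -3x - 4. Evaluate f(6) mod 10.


f(6) = -22
-22 mod 10 = 8

8


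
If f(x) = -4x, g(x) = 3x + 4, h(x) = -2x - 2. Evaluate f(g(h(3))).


h(3) = -8
g(-8) = -20
f(-20) = 80

80


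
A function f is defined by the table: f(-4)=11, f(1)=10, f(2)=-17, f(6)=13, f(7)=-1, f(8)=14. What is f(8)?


Reading from the table at x = 8

14


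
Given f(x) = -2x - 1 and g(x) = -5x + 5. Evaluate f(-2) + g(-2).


f(-2) = 3
g(-2) = 15
Sum = 18

18


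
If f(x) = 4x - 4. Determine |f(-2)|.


f(-2) = -12
|-12| = 12

12


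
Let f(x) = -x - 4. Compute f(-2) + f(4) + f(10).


-24


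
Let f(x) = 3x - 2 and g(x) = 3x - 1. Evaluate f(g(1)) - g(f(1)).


2


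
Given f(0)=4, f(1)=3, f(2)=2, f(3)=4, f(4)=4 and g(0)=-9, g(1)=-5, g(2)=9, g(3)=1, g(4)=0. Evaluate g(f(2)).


f(2) = 2
g(2) = 9

9


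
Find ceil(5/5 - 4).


5/5 = 1
1 - 4 = -3
ceil(-3) = -3

-3


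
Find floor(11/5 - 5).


-3


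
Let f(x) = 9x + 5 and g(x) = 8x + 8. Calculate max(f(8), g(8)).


77


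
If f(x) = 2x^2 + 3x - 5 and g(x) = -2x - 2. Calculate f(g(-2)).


g(-2) = 2
f(2) = 2*(2)^2 + 3*(2) - 5 = 9

9


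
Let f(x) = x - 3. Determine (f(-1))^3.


f(-1) = -4
(-4)^3 = -64

-64


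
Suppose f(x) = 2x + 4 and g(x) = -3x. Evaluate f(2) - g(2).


f(2) = 8
g(2) = -6
Difference = 14

14


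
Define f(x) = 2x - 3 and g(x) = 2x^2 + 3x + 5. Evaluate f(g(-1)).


g(-1) = 4
f(4) = 5

5


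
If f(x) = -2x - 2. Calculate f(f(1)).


f(1) = -4
f(-4) = 6

6


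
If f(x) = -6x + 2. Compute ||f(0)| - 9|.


f(0) = 2
|2| = 2
|2 - 9| = 7

7


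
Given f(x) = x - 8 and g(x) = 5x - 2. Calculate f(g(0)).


g(0) = -2
f(-2) = -10

-10


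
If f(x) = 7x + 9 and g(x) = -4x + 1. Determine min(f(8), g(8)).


f(8) = 65
g(8) = -31
min = -31

-31


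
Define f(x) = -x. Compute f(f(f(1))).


f(1) = -1
f(-1) = 1
f(1) = -1

-1


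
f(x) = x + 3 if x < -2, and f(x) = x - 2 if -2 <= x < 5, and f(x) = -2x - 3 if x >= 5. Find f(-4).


-4 satisfies x < -2
f(-4) = -1

-1


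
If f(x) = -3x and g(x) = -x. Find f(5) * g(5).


f(5) = -15
g(5) = -5
Product = 75

75


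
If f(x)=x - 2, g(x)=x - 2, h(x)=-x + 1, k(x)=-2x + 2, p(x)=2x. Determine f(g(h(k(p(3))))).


p(3) = 6
k(6) = -10
h(-10) = 11
g(11) = 9
f(9) = 7

7


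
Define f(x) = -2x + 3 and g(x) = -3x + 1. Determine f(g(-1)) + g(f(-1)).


-19


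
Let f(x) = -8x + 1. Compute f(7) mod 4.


1


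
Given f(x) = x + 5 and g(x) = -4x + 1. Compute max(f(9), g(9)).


14


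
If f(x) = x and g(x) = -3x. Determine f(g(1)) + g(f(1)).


f(g(1)) = -3
g(f(1)) = -3
Sum = -6

-6


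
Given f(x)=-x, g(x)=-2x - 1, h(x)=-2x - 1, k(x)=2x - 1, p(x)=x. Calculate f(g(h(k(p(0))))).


p(0) = 0
k(0) = -1
h(-1) = 1
g(1) = -3
f(-3) = 3

3


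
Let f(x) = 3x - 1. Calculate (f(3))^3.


f(3) = 8
(8)^3 = 512

512


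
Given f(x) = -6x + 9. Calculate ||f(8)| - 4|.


f(8) = -39
|-39| = 39
|39 - 4| = 35

35


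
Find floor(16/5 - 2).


1


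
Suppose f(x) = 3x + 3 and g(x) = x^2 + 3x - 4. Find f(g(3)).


g(3) = 14
f(14) = 45

45


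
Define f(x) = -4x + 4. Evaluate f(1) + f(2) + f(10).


f(1) = 0
f(2) = -4
f(10) = -36
Sum = -40

-40


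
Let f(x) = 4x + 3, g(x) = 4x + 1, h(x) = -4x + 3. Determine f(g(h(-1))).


h(-1) = 7
g(7) = 29
f(29) = 119

119


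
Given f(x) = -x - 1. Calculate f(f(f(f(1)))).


f(1) = -2
f(-2) = 1
f(1) = -2
f(-2) = 1

1


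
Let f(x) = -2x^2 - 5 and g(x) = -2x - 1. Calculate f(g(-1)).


g(-1) = 1
f(1) = (-2)*(1)^2 - 5 = -7

-7


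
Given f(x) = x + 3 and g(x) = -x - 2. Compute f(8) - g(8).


f(8) = 11
g(8) = -10
Difference = 21

21


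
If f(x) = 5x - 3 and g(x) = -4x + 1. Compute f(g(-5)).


g(-5) = 21
f(21) = 102

102


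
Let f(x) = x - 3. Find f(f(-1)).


-7


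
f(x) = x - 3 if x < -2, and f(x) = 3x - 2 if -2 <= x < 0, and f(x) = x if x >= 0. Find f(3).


3 satisfies x >= 0
f(3) = 3

3


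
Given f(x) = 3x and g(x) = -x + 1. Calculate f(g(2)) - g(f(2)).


f(g(2)) = -3
g(f(2)) = -5
Difference = 2

2


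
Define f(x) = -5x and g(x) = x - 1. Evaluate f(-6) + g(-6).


f(-6) = 30
g(-6) = -7
Sum = 23

23


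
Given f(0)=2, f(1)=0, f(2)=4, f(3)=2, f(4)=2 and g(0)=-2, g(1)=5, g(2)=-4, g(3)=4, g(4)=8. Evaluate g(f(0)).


-4


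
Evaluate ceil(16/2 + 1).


16/2 = 8
8 + 1 = 9
ceil(9) = 9

9


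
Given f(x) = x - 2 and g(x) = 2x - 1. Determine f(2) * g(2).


f(2) = 0
g(2) = 3
Product = 0

0


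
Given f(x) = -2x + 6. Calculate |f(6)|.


6


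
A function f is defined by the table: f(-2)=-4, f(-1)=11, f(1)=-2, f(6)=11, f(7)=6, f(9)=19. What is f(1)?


Reading from the table at x = 1

-2


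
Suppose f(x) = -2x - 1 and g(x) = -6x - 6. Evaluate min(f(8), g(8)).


f(8) = -17
g(8) = -54
min = -54

-54


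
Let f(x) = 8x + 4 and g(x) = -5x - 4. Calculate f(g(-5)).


172


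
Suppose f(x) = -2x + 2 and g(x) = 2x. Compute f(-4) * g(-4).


f(-4) = 10
g(-4) = -8
Product = -80

-80


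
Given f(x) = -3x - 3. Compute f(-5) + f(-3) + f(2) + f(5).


-9


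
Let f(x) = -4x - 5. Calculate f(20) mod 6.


5


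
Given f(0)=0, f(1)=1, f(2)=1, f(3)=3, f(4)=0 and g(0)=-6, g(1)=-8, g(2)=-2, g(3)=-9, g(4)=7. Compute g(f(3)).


f(3) = 3
g(3) = -9

-9


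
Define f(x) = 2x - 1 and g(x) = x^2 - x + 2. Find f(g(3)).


g(3) = 8
f(8) = 15

15


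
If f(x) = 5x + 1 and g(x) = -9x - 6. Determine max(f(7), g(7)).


f(7) = 36
g(7) = -69
max = 36

36


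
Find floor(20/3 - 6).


20/3 = 6.6667
6.6667 - 6 = 0.6667
floor(0.6667) = 0

0


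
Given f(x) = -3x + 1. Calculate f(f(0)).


f(0) = 1
f(1) = -2

-2


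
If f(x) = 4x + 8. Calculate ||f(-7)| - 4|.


f(-7) = -20
|-20| = 20
|20 - 4| = 16

16


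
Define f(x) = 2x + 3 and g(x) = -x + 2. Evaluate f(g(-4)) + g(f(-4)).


22


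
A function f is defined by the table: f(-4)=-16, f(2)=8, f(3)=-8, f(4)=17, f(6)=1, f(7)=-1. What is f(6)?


1


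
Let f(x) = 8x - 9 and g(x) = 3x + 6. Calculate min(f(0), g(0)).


f(0) = -9
g(0) = 6
min = -9

-9


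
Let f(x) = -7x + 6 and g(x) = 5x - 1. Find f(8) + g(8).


f(8) = -50
g(8) = 39
Sum = -11

-11


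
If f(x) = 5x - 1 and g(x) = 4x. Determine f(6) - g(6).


5


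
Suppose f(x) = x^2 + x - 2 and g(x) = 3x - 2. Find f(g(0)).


g(0) = -2
f(-2) = 1*(-2)^2 + 1*(-2) - 2 = 0

0


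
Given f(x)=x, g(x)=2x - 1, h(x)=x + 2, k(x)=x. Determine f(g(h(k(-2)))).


k(-2) = -2
h(-2) = 0
g(0) = -1
f(-1) = -1

-1


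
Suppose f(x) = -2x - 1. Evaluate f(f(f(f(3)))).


f(3) = -7
f(-7) = 13
f(13) = -27
f(-27) = 53

53


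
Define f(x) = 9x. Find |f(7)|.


f(7) = 63
|63| = 63

63


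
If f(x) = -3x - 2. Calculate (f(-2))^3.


64


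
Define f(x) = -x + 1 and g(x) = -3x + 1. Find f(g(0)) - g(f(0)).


f(g(0)) = 0
g(f(0)) = -2
Difference = 2

2


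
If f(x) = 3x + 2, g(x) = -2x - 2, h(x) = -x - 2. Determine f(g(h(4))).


h(4) = -6
g(-6) = 10
f(10) = 32

32


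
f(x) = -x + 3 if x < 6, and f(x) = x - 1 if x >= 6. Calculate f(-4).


-4 satisfies x < 6
f(-4) = 7

7


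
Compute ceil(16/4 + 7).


16/4 = 4
4 + 7 = 11
ceil(11) = 11

11


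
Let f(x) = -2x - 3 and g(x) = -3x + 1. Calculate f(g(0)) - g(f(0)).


-15


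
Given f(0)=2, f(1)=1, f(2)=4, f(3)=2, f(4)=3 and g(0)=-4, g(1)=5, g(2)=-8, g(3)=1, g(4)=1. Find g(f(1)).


5


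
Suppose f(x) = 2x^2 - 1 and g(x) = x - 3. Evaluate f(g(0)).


g(0) = -3
f(-3) = 2*(-3)^2 - 1 = 17

17


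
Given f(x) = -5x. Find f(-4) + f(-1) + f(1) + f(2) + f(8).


f(-4) = 20
f(-1) = 5
f(1) = -5
f(2) = -10
f(8) = -40
Sum = -30

-30


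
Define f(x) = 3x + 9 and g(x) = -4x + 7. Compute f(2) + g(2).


14


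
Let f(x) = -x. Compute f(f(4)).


4


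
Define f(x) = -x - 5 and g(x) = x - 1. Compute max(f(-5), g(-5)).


f(-5) = 0
g(-5) = -6
max = 0

0


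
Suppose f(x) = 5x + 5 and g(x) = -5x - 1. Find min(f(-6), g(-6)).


f(-6) = -25
g(-6) = 29
min = -25

-25


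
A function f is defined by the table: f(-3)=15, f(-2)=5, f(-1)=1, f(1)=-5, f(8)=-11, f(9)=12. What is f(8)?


-11


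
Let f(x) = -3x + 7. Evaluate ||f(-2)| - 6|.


f(-2) = 13
|13| = 13
|13 - 6| = 7

7


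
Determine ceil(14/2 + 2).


14/2 = 7
7 + 2 = 9
ceil(9) = 9

9


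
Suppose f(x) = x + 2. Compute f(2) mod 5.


f(2) = 4
4 mod 5 = 4

4


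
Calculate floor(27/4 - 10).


27/4 = 6.75
6.75 - 10 = -3.25
floor(-3.25) = -4

-4


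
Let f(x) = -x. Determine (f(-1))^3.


f(-1) = 1
(1)^3 = 1

1


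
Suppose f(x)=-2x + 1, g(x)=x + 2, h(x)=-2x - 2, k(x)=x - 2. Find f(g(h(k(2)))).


1


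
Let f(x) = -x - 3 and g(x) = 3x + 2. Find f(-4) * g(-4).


f(-4) = 1
g(-4) = -10
Product = -10

-10


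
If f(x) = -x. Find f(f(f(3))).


f(3) = -3
f(-3) = 3
f(3) = -3

-3


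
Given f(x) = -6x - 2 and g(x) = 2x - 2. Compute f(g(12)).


g(12) = 22
f(22) = -134

-134


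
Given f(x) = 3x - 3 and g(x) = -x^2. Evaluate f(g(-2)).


g(-2) = -4
f(-4) = -15

-15


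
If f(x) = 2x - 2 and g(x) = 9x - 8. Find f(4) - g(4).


-22


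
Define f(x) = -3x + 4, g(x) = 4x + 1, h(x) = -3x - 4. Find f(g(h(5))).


229


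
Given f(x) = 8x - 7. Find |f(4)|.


f(4) = 25
|25| = 25

25


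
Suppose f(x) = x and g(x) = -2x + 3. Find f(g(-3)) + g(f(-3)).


f(g(-3)) = 9
g(f(-3)) = 9
Sum = 18

18


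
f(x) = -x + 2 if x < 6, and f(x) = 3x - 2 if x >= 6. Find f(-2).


-2 satisfies x < 6
f(-2) = 4

4


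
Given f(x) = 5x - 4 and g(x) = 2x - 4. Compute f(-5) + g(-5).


f(-5) = -29
g(-5) = -14
Sum = -43

-43


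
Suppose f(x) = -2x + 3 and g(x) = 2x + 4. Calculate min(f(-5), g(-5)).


f(-5) = 13
g(-5) = -6
min = -6

-6


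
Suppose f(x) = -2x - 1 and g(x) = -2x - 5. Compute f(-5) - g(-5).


4


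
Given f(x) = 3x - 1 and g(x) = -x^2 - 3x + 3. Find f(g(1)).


g(1) = -1
f(-1) = -4

-4


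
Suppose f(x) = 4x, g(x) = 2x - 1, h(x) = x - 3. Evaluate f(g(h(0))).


-28


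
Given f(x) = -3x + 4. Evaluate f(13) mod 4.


f(13) = -35
-35 mod 4 = 1

1


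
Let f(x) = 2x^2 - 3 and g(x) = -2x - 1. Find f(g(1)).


15


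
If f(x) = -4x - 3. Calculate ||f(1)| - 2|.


f(1) = -7
|-7| = 7
|7 - 2| = 5

5


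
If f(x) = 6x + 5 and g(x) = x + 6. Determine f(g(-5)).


g(-5) = 1
f(1) = 11

11


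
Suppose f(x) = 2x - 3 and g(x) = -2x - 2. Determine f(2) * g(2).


f(2) = 1
g(2) = -6
Product = -6

-6


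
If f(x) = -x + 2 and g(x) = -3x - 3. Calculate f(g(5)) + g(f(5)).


f(g(5)) = 20
g(f(5)) = 6
Sum = 26

26


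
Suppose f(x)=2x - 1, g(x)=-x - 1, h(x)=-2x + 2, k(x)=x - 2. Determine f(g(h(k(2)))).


k(2) = 0
h(0) = 2
g(2) = -3
f(-3) = -7

-7


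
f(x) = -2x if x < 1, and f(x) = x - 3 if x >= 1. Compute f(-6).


12


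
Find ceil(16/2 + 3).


16/2 = 8
8 + 3 = 11
ceil(11) = 11

11


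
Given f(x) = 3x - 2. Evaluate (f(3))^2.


f(3) = 7
(7)^2 = 49

49


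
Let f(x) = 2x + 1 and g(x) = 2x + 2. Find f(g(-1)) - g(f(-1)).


f(g(-1)) = 1
g(f(-1)) = 0
Difference = 1

1


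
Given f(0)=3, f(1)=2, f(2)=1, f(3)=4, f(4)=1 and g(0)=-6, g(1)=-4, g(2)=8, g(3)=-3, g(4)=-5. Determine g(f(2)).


f(2) = 1
g(1) = -4

-4


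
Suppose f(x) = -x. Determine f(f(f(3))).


f(3) = -3
f(-3) = 3
f(3) = -3

-3


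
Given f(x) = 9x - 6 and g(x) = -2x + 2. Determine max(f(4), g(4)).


30


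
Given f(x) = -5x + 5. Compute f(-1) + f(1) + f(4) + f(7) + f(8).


f(-1) = 10
f(1) = 0
f(4) = -15
f(7) = -30
f(8) = -35
Sum = -70

-70


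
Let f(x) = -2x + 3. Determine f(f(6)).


f(6) = -9
f(-9) = 21

21


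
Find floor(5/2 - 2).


0


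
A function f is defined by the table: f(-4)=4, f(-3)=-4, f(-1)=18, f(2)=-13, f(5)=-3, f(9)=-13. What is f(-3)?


Reading from the table at x = -3

-4


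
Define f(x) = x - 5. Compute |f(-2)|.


7


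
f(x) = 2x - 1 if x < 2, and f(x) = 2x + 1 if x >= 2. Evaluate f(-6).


-6 satisfies x < 2
f(-6) = -13

-13


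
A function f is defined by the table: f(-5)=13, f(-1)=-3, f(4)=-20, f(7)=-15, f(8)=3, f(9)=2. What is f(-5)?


Reading from the table at x = -5

13


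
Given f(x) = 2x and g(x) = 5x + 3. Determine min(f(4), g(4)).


8


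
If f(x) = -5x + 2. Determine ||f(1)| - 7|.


f(1) = -3
|-3| = 3
|3 - 7| = 4

4


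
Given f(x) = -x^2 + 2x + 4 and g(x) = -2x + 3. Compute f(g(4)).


g(4) = -5
f(-5) = (-1)*(-5)^2 + 2*(-5) + 4 = -31

-31


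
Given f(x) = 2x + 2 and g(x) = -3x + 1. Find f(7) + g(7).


f(7) = 16
g(7) = -20
Sum = -4

-4


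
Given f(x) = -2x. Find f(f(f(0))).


0


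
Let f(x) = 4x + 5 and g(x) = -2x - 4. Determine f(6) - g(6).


45


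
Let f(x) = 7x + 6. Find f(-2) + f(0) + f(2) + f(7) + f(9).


f(-2) = -8
f(0) = 6
f(2) = 20
f(7) = 55
f(9) = 69
Sum = 142

142


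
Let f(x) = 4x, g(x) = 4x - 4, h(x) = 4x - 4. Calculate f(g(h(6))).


h(6) = 20
g(20) = 76
f(76) = 304

304


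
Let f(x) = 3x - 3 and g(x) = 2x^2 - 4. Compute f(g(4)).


g(4) = 28
f(28) = 81

81


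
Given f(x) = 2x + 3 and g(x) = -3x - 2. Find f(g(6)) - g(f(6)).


f(g(6)) = -37
g(f(6)) = -47
Difference = 10

10


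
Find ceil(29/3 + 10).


29/3 = 9.6667
9.6667 + 10 = 19.6667
ceil(19.6667) = 20

20


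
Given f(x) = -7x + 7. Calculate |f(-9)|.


f(-9) = 70
|70| = 70

70


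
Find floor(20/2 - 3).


20/2 = 10
10 - 3 = 7
floor(7) = 7

7


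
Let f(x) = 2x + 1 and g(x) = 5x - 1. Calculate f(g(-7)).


g(-7) = -36
f(-36) = -71

-71


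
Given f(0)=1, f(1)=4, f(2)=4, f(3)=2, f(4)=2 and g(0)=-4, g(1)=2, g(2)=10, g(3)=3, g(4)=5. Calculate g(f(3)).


f(3) = 2
g(2) = 10

10


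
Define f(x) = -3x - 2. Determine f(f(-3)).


f(-3) = 7
f(7) = -23

-23


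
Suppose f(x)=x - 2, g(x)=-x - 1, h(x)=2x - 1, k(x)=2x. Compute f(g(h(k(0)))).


k(0) = 0
h(0) = -1
g(-1) = 0
f(0) = -2

-2


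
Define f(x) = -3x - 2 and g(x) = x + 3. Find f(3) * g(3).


f(3) = -11
g(3) = 6
Product = -66

-66


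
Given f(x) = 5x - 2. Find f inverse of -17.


Solve 5x - 2 = -17
x = (-17 + 2) / 5 = -3

-3


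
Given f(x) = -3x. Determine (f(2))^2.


f(2) = -6
(-6)^2 = 36

36


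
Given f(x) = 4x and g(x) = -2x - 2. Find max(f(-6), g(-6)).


f(-6) = -24
g(-6) = 10
max = 10

10


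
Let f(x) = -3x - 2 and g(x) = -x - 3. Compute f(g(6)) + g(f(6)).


f(g(6)) = 25
g(f(6)) = 17
Sum = 42

42


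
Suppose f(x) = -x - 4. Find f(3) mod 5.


f(3) = -7
-7 mod 5 = 3

3


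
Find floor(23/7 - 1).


23/7 = 3.2857
3.2857 - 1 = 2.2857
floor(2.2857) = 2

2


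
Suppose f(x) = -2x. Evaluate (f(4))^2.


f(4) = -8
(-8)^2 = 64

64


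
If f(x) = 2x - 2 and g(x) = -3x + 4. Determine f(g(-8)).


g(-8) = 28
f(28) = 54

54


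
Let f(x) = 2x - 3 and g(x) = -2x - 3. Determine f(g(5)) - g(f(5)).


f(g(5)) = -29
g(f(5)) = -17
Difference = -12

-12


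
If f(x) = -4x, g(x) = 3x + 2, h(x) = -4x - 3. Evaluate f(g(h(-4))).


h(-4) = 13
g(13) = 41
f(41) = -164

-164


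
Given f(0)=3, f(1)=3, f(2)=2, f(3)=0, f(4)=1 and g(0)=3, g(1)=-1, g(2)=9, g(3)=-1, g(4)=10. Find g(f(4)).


f(4) = 1
g(1) = -1

-1


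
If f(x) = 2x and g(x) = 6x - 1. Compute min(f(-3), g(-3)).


f(-3) = -6
g(-3) = -19
min = -19

-19


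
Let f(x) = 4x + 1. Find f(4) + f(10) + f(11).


f(4) = 17
f(10) = 41
f(11) = 45
Sum = 103

103


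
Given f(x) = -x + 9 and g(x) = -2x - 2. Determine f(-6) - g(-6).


f(-6) = 15
g(-6) = 10
Difference = 5

5


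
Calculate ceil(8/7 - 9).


8/7 = 1.1429
1.1429 - 9 = -7.8571
ceil(-7.8571) = -7

-7


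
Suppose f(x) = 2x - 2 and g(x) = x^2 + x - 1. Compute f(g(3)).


g(3) = 11
f(11) = 20

20


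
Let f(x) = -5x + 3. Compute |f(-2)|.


f(-2) = 13
|13| = 13

13


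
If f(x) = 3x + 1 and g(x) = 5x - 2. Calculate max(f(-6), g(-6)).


-17


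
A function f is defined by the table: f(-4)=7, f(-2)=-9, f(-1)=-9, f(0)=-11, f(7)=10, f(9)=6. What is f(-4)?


Reading from the table at x = -4

7


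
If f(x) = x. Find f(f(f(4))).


4


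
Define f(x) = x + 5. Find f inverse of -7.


Solve x + 5 = -7
x = (-7 - 5) / 1 = -12

-12


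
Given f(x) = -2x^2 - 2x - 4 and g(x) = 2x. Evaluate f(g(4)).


g(4) = 8
f(8) = (-2)*(8)^2 - 2*(8) - 4 = -148

-148


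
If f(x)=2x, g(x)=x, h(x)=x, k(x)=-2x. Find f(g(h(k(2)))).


k(2) = -4
h(-4) = -4
g(-4) = -4
f(-4) = -8

-8


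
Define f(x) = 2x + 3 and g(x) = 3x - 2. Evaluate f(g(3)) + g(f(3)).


f(g(3)) = 17
g(f(3)) = 25
Sum = 42

42


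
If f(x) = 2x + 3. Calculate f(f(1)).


f(1) = 5
f(5) = 13

13


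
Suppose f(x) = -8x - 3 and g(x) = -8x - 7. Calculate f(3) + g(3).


f(3) = -27
g(3) = -31
Sum = -58

-58


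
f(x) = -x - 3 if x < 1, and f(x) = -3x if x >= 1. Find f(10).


10 satisfies x >= 1
f(10) = -30

-30


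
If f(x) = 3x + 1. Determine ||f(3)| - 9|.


f(3) = 10
|10| = 10
|10 - 9| = 1

1


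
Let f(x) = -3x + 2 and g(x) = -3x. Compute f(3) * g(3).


f(3) = -7
g(3) = -9
Product = 63

63


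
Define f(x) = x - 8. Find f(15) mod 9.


7


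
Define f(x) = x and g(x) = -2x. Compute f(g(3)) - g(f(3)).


0


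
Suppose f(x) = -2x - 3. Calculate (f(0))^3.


-27


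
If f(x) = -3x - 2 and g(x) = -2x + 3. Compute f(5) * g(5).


119


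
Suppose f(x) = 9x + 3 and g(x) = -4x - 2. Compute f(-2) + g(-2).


f(-2) = -15
g(-2) = 6
Sum = -9

-9


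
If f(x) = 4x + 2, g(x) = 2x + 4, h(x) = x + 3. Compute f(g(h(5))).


h(5) = 8
g(8) = 20
f(20) = 82

82


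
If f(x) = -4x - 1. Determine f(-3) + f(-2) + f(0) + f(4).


f(-3) = 11
f(-2) = 7
f(0) = -1
f(4) = -17
Sum = 0

0


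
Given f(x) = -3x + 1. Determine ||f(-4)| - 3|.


f(-4) = 13
|13| = 13
|13 - 3| = 10

10


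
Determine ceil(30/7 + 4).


30/7 = 4.2857
4.2857 + 4 = 8.2857
ceil(8.2857) = 9

9


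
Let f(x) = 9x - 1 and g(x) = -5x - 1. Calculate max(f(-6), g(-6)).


f(-6) = -55
g(-6) = 29
max = 29

29


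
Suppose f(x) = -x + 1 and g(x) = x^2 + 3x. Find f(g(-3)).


g(-3) = 0
f(0) = 1

1


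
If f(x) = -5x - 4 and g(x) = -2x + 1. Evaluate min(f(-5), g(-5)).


f(-5) = 21
g(-5) = 11
min = 11

11


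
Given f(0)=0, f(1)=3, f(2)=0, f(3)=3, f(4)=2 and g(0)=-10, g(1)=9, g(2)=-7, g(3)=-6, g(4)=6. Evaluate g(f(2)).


f(2) = 0
g(0) = -10

-10


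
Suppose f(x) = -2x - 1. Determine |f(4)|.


f(4) = -9
|-9| = 9

9


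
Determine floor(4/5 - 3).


4/5 = 0.8
0.8 - 3 = -2.2
floor(-2.2) = -3

-3


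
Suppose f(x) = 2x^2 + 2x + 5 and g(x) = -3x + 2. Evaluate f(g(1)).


g(1) = -1
f(-1) = 2*(-1)^2 + 2*(-1) + 5 = 5

5


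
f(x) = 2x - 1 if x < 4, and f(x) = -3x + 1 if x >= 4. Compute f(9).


-26


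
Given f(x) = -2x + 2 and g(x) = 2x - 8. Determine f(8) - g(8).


f(8) = -14
g(8) = 8
Difference = -22

-22


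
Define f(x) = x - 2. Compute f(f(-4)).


f(-4) = -6
f(-6) = -8

-8


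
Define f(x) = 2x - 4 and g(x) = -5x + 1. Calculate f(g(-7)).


g(-7) = 36
f(36) = 68

68


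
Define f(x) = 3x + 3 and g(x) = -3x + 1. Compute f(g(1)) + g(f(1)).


f(g(1)) = -3
g(f(1)) = -17
Sum = -20

-20


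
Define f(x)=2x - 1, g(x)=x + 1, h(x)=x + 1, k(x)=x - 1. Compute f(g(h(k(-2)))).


k(-2) = -3
h(-3) = -2
g(-2) = -1
f(-1) = -3

-3


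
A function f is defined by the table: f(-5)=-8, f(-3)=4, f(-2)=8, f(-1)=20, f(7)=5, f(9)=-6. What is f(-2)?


Reading from the table at x = -2

8


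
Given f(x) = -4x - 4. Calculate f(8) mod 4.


0


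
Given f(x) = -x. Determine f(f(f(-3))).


3


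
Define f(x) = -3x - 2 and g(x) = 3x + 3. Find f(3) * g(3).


f(3) = -11
g(3) = 12
Product = -132

-132


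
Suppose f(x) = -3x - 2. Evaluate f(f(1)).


f(1) = -5
f(-5) = 13

13


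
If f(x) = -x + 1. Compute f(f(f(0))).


f(0) = 1
f(1) = 0
f(0) = 1

1


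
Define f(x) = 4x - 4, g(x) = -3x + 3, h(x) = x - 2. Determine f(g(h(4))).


h(4) = 2
g(2) = -3
f(-3) = -16

-16


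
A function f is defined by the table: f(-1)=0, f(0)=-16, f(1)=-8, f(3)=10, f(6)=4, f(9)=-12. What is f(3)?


Reading from the table at x = 3

10


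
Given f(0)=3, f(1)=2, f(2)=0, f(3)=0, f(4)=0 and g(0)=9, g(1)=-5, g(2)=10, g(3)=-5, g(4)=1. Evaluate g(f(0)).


f(0) = 3
g(3) = -5

-5


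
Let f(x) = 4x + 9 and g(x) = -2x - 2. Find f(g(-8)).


g(-8) = 14
f(14) = 65

65


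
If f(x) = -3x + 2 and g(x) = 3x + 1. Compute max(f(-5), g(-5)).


f(-5) = 17
g(-5) = -14
max = 17

17


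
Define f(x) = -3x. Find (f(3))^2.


f(3) = -9
(-9)^2 = 81

81


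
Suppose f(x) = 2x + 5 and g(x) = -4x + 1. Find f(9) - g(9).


f(9) = 23
g(9) = -35
Difference = 58

58


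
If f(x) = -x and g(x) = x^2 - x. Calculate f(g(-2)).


-6


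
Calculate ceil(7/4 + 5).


7/4 = 1.75
1.75 + 5 = 6.75
ceil(6.75) = 7

7


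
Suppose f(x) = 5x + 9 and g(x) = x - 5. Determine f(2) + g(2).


16


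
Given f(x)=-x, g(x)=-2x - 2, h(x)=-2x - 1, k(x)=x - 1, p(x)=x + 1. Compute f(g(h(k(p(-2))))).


p(-2) = -1
k(-1) = -2
h(-2) = 3
g(3) = -8
f(-8) = 8

8


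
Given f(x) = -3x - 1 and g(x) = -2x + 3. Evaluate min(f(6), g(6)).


-19


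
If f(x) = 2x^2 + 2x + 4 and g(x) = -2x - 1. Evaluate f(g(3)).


g(3) = -7
f(-7) = 2*(-7)^2 + 2*(-7) + 4 = 88

88


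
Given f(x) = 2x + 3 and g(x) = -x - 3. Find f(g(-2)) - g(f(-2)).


f(g(-2)) = 1
g(f(-2)) = -2
Difference = 3

3


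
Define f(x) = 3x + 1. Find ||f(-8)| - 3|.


f(-8) = -23
|-23| = 23
|23 - 3| = 20

20


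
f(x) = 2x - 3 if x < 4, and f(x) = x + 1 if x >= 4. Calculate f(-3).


-3 satisfies x < 4
f(-3) = -9

-9


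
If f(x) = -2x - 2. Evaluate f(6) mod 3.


f(6) = -14
-14 mod 3 = 1

1


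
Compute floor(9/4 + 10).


9/4 = 2.25
2.25 + 10 = 12.25
floor(12.25) = 12

12


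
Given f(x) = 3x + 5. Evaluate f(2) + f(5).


f(2) = 11
f(5) = 20
Sum = 31

31


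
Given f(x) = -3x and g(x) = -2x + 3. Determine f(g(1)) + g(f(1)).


f(g(1)) = -3
g(f(1)) = 9
Sum = 6

6


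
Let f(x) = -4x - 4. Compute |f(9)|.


f(9) = -40
|-40| = 40

40


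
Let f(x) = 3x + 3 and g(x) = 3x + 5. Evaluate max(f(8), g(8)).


f(8) = 27
g(8) = 29
max = 29

29


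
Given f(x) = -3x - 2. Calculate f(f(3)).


f(3) = -11
f(-11) = 31

31


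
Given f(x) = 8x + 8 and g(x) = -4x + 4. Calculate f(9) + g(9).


48


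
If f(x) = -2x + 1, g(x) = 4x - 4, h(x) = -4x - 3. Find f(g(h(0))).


33


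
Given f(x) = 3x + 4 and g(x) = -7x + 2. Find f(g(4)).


g(4) = -26
f(-26) = -74

-74


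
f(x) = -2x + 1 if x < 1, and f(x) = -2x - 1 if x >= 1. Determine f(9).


9 satisfies x >= 1
f(9) = -19

-19


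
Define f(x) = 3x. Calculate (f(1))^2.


f(1) = 3
(3)^2 = 9

9


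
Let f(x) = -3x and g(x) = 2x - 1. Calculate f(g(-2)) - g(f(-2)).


f(g(-2)) = 15
g(f(-2)) = 11
Difference = 4

4


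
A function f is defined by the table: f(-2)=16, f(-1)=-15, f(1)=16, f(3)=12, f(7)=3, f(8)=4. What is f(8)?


Reading from the table at x = 8

4


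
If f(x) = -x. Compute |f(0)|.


f(0) = 0
|0| = 0

0


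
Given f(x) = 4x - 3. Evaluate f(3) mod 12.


9


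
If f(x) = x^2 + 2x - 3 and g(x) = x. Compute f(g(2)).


5


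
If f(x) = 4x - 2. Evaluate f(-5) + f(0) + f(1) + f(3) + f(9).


f(-5) = -22
f(0) = -2
f(1) = 2
f(3) = 10
f(9) = 34
Sum = 22

22


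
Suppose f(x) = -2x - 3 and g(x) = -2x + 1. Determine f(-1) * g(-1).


f(-1) = -1
g(-1) = 3
Product = -3

-3


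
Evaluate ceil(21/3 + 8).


15


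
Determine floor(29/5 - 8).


29/5 = 5.8
5.8 - 8 = -2.2
floor(-2.2) = -3

-3


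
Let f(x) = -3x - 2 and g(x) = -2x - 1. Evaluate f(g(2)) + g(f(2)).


f(g(2)) = 13
g(f(2)) = 15
Sum = 28

28


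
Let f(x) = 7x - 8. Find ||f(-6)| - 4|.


f(-6) = -50
|-50| = 50
|50 - 4| = 46

46


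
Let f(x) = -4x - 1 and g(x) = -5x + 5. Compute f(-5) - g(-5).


f(-5) = 19
g(-5) = 30
Difference = -11

-11


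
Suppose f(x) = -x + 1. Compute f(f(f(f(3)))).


3


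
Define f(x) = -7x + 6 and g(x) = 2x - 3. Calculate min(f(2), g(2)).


f(2) = -8
g(2) = 1
min = -8

-8


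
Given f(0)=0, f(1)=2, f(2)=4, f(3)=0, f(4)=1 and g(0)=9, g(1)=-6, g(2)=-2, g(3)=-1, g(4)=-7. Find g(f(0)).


f(0) = 0
g(0) = 9

9


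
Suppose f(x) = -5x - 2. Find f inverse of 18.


Solve -5x - 2 = 18
x = (18 + 2) / (-5) = -4

-4


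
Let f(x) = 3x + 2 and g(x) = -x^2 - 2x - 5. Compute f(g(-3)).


g(-3) = -8
f(-8) = -22

-22


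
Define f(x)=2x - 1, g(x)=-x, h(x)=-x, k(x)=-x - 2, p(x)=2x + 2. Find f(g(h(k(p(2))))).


p(2) = 6
k(6) = -8
h(-8) = 8
g(8) = -8
f(-8) = -17

-17


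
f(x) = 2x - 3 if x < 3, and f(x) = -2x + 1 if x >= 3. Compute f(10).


-19


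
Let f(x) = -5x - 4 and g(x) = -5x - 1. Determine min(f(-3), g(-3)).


f(-3) = 11
g(-3) = 14
min = 11

11


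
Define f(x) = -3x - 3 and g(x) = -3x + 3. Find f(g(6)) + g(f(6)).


f(g(6)) = 42
g(f(6)) = 66
Sum = 108

108


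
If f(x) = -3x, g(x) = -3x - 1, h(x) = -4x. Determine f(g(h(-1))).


h(-1) = 4
g(4) = -13
f(-13) = 39

39


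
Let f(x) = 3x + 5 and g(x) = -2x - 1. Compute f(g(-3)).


g(-3) = 5
f(5) = 20

20


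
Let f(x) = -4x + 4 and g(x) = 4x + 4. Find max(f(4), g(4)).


20


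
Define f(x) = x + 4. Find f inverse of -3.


Solve x + 4 = -3
x = (-3 - 4) / 1 = -7

-7


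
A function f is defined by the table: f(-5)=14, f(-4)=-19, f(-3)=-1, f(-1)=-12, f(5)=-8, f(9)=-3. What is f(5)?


-8


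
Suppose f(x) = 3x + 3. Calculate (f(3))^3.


f(3) = 12
(12)^3 = 1728

1728


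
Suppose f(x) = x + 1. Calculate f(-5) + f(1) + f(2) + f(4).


f(-5) = -4
f(1) = 2
f(2) = 3
f(4) = 5
Sum = 6

6


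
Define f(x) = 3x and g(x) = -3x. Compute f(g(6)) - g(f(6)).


f(g(6)) = -54
g(f(6)) = -54
Difference = 0

0


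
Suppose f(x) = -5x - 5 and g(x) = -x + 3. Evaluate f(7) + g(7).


f(7) = -40
g(7) = -4
Sum = -44

-44


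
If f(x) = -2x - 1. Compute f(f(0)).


1


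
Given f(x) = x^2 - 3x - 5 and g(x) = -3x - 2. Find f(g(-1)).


g(-1) = 1
f(1) = 1*(1)^2 - 3*(1) - 5 = -7

-7


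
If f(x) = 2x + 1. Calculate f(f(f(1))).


f(1) = 3
f(3) = 7
f(7) = 15

15


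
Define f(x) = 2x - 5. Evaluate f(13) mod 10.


f(13) = 21
21 mod 10 = 1

1


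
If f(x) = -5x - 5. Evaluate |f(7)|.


40


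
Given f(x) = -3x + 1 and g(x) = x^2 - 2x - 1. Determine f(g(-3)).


g(-3) = 14
f(14) = -41

-41


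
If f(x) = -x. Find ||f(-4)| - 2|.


2


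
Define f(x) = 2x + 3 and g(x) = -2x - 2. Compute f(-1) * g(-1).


f(-1) = 1
g(-1) = 0
Product = 0

0


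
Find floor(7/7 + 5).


7/7 = 1
1 + 5 = 6
floor(6) = 6

6


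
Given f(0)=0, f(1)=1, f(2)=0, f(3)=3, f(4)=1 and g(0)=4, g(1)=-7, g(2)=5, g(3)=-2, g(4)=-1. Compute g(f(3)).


f(3) = 3
g(3) = -2

-2


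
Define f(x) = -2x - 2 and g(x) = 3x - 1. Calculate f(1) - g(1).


f(1) = -4
g(1) = 2
Difference = -6

-6


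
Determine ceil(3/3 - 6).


3/3 = 1
1 - 6 = -5
ceil(-5) = -5

-5


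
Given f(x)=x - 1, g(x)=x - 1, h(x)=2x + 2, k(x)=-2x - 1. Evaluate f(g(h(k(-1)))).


k(-1) = 1
h(1) = 4
g(4) = 3
f(3) = 2

2


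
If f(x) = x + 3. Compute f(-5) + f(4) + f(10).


f(-5) = -2
f(4) = 7
f(10) = 13
Sum = 18

18


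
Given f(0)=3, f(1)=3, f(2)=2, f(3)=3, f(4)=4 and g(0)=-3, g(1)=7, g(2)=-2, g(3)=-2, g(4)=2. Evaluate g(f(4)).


f(4) = 4
g(4) = 2

2


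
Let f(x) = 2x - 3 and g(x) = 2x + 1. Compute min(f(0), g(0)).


f(0) = -3
g(0) = 1
min = -3

-3


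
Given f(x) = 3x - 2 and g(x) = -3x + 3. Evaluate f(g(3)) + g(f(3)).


f(g(3)) = -20
g(f(3)) = -18
Sum = -38

-38


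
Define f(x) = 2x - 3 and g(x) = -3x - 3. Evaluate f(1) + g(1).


f(1) = -1
g(1) = -6
Sum = -7

-7


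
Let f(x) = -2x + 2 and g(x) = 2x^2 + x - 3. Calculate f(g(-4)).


g(-4) = 25
f(25) = -48

-48


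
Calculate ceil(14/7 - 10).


14/7 = 2
2 - 10 = -8
ceil(-8) = -8

-8


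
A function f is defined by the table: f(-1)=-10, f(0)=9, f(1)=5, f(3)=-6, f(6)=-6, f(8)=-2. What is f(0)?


Reading from the table at x = 0

9


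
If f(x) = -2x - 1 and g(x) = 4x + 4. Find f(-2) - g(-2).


f(-2) = 3
g(-2) = -4
Difference = 7

7


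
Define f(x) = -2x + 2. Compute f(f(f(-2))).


22


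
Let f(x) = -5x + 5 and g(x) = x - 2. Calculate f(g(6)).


g(6) = 4
f(4) = -15

-15


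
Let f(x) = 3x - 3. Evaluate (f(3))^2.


f(3) = 6
(6)^2 = 36

36


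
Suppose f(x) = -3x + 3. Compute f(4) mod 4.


f(4) = -9
-9 mod 4 = 3

3


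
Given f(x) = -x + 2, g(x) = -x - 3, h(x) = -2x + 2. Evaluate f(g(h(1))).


h(1) = 0
g(0) = -3
f(-3) = 5

5


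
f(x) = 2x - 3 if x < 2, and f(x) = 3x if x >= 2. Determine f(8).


8 satisfies x >= 2
f(8) = 24

24


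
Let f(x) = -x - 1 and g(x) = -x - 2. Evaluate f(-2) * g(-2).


f(-2) = 1
g(-2) = 0
Product = 0

0


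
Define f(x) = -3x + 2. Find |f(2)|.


f(2) = -4
|-4| = 4

4


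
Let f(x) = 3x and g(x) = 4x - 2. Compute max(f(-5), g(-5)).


f(-5) = -15
g(-5) = -22
max = -15

-15


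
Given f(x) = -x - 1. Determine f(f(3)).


3


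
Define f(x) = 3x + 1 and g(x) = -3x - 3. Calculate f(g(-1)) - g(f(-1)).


f(g(-1)) = 1
g(f(-1)) = 3
Difference = -2

-2


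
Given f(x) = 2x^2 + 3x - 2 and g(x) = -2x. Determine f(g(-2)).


g(-2) = 4
f(4) = 2*(4)^2 + 3*(4) - 2 = 42

42


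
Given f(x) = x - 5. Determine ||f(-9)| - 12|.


f(-9) = -14
|-14| = 14
|14 - 12| = 2

2


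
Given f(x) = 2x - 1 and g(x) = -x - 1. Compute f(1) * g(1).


f(1) = 1
g(1) = -2
Product = -2

-2


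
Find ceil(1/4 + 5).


6


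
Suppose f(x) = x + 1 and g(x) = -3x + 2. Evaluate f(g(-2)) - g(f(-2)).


4


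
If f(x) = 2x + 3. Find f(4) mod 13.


f(4) = 11
11 mod 13 = 11

11


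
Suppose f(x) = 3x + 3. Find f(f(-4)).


f(-4) = -9
f(-9) = -24

-24


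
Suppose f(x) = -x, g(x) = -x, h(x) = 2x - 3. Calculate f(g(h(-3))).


-9


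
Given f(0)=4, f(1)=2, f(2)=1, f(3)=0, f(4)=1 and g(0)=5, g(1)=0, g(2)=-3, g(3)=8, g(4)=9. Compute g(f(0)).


9


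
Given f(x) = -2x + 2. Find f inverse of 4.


Solve -2x + 2 = 4
x = (4 - 2) / (-2) = -1

-1


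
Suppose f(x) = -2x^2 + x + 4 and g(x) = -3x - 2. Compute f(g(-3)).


g(-3) = 7
f(7) = (-2)*(7)^2 + 1*(7) + 4 = -87

-87


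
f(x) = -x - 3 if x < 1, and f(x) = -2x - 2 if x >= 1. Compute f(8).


8 satisfies x >= 1
f(8) = -18

-18


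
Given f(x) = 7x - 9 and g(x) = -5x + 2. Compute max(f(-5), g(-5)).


f(-5) = -44
g(-5) = 27
max = 27

27


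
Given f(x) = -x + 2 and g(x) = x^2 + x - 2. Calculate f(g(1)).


g(1) = 0
f(0) = 2

2


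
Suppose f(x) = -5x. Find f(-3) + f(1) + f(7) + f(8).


f(-3) = 15
f(1) = -5
f(7) = -35
f(8) = -40
Sum = -65

-65


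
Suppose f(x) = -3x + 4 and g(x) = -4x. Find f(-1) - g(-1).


f(-1) = 7
g(-1) = 4
Difference = 3

3


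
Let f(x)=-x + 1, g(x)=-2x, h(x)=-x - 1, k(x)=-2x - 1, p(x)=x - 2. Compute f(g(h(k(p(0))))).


p(0) = -2
k(-2) = 3
h(3) = -4
g(-4) = 8
f(8) = -7

-7


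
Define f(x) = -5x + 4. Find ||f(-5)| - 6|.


f(-5) = 29
|29| = 29
|29 - 6| = 23

23


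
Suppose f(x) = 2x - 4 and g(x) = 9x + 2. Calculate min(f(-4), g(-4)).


f(-4) = -12
g(-4) = -34
min = -34

-34


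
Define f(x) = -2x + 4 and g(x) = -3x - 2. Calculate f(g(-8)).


g(-8) = 22
f(22) = -40

-40


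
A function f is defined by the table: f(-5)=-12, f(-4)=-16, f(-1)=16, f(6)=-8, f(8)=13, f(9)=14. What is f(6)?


Reading from the table at x = 6

-8


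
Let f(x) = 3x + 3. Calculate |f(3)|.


12


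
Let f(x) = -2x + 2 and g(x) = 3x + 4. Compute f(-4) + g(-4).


2


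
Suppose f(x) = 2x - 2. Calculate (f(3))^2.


f(3) = 4
(4)^2 = 16

16


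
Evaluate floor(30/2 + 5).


20


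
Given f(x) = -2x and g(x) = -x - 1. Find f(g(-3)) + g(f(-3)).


f(g(-3)) = -4
g(f(-3)) = -7
Sum = -11

-11


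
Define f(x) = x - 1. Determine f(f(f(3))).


0


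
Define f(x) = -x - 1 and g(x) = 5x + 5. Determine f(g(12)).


g(12) = 65
f(65) = -66

-66


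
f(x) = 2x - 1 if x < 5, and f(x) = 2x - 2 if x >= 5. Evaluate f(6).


6 satisfies x >= 5
f(6) = 10

10


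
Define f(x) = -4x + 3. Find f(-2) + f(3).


f(-2) = 11
f(3) = -9
Sum = 2

2


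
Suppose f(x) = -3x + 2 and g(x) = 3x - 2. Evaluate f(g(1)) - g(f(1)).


4


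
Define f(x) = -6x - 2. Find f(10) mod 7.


f(10) = -62
-62 mod 7 = 1

1


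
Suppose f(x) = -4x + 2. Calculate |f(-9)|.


f(-9) = 38
|38| = 38

38


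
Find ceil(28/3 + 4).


14


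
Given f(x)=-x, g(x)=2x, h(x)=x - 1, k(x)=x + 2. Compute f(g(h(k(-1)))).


k(-1) = 1
h(1) = 0
g(0) = 0
f(0) = 0

0


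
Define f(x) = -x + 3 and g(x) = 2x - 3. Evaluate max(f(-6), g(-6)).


f(-6) = 9
g(-6) = -15
max = 9

9


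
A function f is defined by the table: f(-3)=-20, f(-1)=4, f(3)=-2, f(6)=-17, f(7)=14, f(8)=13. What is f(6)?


Reading from the table at x = 6

-17


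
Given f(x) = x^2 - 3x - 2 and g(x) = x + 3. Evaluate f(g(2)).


g(2) = 5
f(5) = 1*(5)^2 - 3*(5) - 2 = 8

8


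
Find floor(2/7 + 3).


2/7 = 0.2857
0.2857 + 3 = 3.2857
floor(3.2857) = 3

3


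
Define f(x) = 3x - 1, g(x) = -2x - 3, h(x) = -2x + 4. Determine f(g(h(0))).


h(0) = 4
g(4) = -11
f(-11) = -34

-34


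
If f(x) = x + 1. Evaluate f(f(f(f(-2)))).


f(-2) = -1
f(-1) = 0
f(0) = 1
f(1) = 2

2


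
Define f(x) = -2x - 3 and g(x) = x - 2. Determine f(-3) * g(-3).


f(-3) = 3
g(-3) = -5
Product = -15

-15


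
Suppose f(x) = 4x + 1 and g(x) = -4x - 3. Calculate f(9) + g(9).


f(9) = 37
g(9) = -39
Sum = -2

-2


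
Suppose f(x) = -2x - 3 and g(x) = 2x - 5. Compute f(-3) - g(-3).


f(-3) = 3
g(-3) = -11
Difference = 14

14


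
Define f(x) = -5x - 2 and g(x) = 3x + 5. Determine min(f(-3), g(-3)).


f(-3) = 13
g(-3) = -4
min = -4

-4


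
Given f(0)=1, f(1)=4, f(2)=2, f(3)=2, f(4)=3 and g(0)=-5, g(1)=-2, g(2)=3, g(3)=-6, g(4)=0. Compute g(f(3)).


f(3) = 2
g(2) = 3

3


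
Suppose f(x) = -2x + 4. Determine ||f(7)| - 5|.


f(7) = -10
|-10| = 10
|10 - 5| = 5

5


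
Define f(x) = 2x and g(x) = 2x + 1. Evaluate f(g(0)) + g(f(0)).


f(g(0)) = 2
g(f(0)) = 1
Sum = 3

3


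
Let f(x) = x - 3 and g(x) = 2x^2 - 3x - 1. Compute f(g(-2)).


10


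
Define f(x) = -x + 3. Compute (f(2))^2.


1


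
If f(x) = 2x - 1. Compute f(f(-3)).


f(-3) = -7
f(-7) = -15

-15
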